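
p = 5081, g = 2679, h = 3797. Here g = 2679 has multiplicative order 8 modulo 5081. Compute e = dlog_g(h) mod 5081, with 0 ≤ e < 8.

Successive powers of 2679 modulo 5081:
  2679^0=1  2679^1=2679  2679^2=2669  2679^3=1284  2679^4=5080  2679^5=2402
  2679^6=2412  2679^7=3797
So 2679^7 ≡ 3797 (mod 5081), giving e = 7.

7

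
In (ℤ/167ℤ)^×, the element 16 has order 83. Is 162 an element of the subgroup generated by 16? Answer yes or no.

yes

162 ∈ ⟨16⟩ iff 162^83 ≡ 1 (mod 167), since |⟨16⟩| = 83.
162^83 mod 167 = 1.
Since 1 = 1, 162 lies in the subgroup.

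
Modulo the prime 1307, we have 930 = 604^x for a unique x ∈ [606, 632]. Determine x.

Compute 604^606 mod 1307 = 298, then multiply by 604 repeatedly:
  604^606=298  604^607=933  604^608=215  604^609=467  604^610=1063
  604^611=315  604^612=745  604^613=372  604^614=1191  604^615=514
  604^616=697  604^617=134  604^618=1209  604^619=930
Found 930 at exponent 619.

619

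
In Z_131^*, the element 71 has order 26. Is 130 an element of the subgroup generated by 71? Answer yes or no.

yes

130 ∈ ⟨71⟩ iff 130^26 ≡ 1 (mod 131), since |⟨71⟩| = 26.
130^26 mod 131 = 1.
Since 1 = 1, 130 lies in the subgroup.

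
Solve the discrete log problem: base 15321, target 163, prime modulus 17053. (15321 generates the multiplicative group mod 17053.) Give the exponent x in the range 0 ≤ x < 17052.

Baby-step giant-step with m = ceil(sqrt(17052)) = 131.
Baby table (15321^j mod 17053 for j=0..130):
  0:1  1:15321  2:15549  3:12872  4:11020  5:12720  6:1436  7:2586
  8:5987  9:15793  10:16589  11:2157  12:15736  13:12995  14:2620  15:15311
  16:15816  17:10859  18:1671  19:4838  20:10660  21:5279  22:14233  23:7082
  24:12136  25:6797  26:11219  27:9112  28:9094  29:6164  30:16183  31:6176
  32:12452  33:5181  34:13439  35:997  36:12602  37:1176  38:9528  39:4808
  40:11461  41:16293  42:3239  43:489  44:5702  45:14876  46:1851  47:32
  48:12788  49:3031  50:2632  51:11580  52:14821  53:11846  54:14540  55:4001
  56:10839  57:2205  58:812  59:9015  60:6568  61:15628  62:12468  63:11575
  64:6428  65:2313  66:1339  67:60  68:15451  69:12078  70:4935  71:13186
  72:12868  73:895  74:1683  75:1107  76:9665  77:6266  78:10049  79:6245
  80:12315  81:3723  82:14851  83:11045  84:3526  85:14995  86:379  87:8639
  88:9786  89:1330  90:15648  91:11934  92:15601  93:8073  94:1024  95:16997
  96:11727  97:16012  98:12447  99:13841  100:3906  101:4849  102:8661  103:5788
  104:2348  105:8931  106:15632  107:5540  108:5559  109:6757  110:12287  111:1060
  112:5804  113:8742  114:1920  115:16948  116:11330  117:4443  118:12680  119:2504
  120:11587  121:2697  122:1318  123:2326  124:12929  125:14614  126:12257  127:1861
  128:16818  129:14801  130:12380
Giant step factor: 15321^(-131) ≡ 7469 (mod 17053).
Scan 163·7469^i mod 17053 for i = 0, 1, …:
  i=0: 163   i=1: 6684   i=2: 8665   i=3: 2750
  i=4: 7938   i=5: 12694   i=6: 13859   i=7: 1161
  i=8: 8585   i=9: 2085     …   i=78: 12882
  i=79: 2632
Match at i=79, j=50: x = 79·131 + 50 = 10399.

10399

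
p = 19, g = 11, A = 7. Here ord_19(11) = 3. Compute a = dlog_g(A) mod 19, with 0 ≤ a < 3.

Successive powers of 11 modulo 19:
  11^0=1  11^1=11  11^2=7
So 11^2 ≡ 7 (mod 19), giving a = 2.

2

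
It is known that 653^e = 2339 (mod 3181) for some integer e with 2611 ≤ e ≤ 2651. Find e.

2615

Compute 653^2611 mod 3181 = 3119, then multiply by 653 repeatedly:
  653^2611=3119  653^2612=867  653^2613=3114  653^2614=783  653^2615=2339
Found 2339 at exponent 2615.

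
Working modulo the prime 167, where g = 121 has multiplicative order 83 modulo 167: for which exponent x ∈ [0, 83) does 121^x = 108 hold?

Baby-step giant-step with m = ceil(sqrt(83)) = 10.
Baby table (121^j mod 167 for j=0..9):
  0:1  1:121  2:112  3:25  4:19  5:128  6:124  7:141
  8:27  9:94
Giant step factor: 121^(-10) ≡ 65 (mod 167).
Scan 108·65^i mod 167 for i = 0, 1, …:
  i=0: 108   i=1: 6   i=2: 56   i=3: 133
  i=4: 128
Match at i=4, j=5: x = 4·10 + 5 = 45.

45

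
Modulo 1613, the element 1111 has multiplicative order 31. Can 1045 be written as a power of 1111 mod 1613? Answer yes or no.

yes

1045 ∈ ⟨1111⟩ iff 1045^31 ≡ 1 (mod 1613), since |⟨1111⟩| = 31.
1045^31 mod 1613 = 1.
Since 1 = 1, 1045 lies in the subgroup.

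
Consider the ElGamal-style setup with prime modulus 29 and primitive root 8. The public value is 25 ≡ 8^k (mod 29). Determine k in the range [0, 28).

Successive powers of 8 modulo 29:
  8^0=1  8^1=8  8^2=6  8^3=19  8^4=7  8^5=27
  8^6=13  8^7=17  8^8=20  8^9=15  8^10=4  8^11=3
  8^12=24  8^13=18  8^14=28  8^15=21  8^16=23  8^17=10
  8^18=22  8^19=2  8^20=16  8^21=12  8^22=9  8^23=14
  8^24=25
So 8^24 ≡ 25 (mod 29), giving k = 24.

24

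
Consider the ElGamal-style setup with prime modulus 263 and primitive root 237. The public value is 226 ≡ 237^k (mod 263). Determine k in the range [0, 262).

245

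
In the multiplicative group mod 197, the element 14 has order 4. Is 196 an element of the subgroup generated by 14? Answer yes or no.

⟨14⟩ has order 4; its elements mod 197 are {1, 14, 183, 196}.
196 is in this set.

yes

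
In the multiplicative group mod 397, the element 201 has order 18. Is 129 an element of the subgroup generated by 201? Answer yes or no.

⟨201⟩ has order 18; its elements mod 397 are {1, 14, 34, 35, 79, 85, 93, 111, 196, 201, 286, 304, 312, 318, 362, 363, 383, 396}.
129 is not in this set.

no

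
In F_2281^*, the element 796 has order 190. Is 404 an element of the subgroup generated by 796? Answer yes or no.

404 ∈ ⟨796⟩ iff 404^190 ≡ 1 (mod 2281), since |⟨796⟩| = 190.
404^190 mod 2281 = 1554.
Since 1554 ≠ 1, 404 does not lie in the subgroup.

no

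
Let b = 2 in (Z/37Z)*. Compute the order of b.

The order of 2 must divide p − 1 = 36 = 2^2 · 3^2.
Divisors: 1, 2, 3, 4, 6, 9, 12, 18, 36.
Check each in increasing order: 2^1 ≡ 2;  2^2 ≡ 4;  2^3 ≡ 8;  2^4 ≡ 16;  2^6 ≡ 27;  2^9 ≡ 31;  2^12 ≡ 26;  2^18 ≡ 36;  2^36 ≡ 1.
Smallest exponent giving 1 is 36.

36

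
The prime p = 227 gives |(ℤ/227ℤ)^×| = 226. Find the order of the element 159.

The order of 159 must divide p − 1 = 226 = 2 · 113.
Divisors: 1, 2, 113, 226.
Check each in increasing order: 159^1 ≡ 159;  159^2 ≡ 84;  159^113 ≡ 1.
Smallest exponent giving 1 is 113.

113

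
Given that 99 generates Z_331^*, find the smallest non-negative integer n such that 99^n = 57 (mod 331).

Baby-step giant-step with m = ceil(sqrt(330)) = 19.
Baby table (99^j mod 331 for j=0..18):
  0:1  1:99  2:202  3:138  4:91  5:72  6:177  7:311
  8:6  9:263  10:219  11:166  12:215  13:101  14:69  15:211
  16:36  17:254  18:321
Giant step factor: 99^(-19) ≡ 221 (mod 331).
Scan 57·221^i mod 331 for i = 0, 1, …:
  i=0: 57   i=1: 19   i=2: 227   i=3: 186
  i=4: 62   i=5: 131   i=6: 154   i=7: 272
  i=8: 201   i=9: 67     …   i=14: 3
  i=15: 1
Match at i=15, j=0: n = 15·19 + 0 = 285.

285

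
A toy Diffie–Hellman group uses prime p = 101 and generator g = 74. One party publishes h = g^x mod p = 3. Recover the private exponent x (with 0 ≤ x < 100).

Successive powers of 74 modulo 101:
  74^0=1  74^1=74  74^2=22  74^3=12  74^4=80  74^5=62
  74^6=43  74^7=51  74^8=37  74^9=11  74^10=6  74^11=40
  74^12=31  74^13=72  74^14=76  74^15=69  74^16=56  74^17=3
So 74^17 ≡ 3 (mod 101), giving x = 17.

17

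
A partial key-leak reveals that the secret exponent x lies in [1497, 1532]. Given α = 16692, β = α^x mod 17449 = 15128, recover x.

1523

Compute 16692^1497 mod 17449 = 17290, then multiply by 16692 repeatedly:
  16692^1497=17290  16692^1498=15669  16692^1499=3887  16692^1500=6422  16692^1501=6817
  16692^1502=4435  16692^1503=10362  16692^1504=8016  16692^1505=4140  16692^1506=6840
  16692^1507=4473  16692^1508=16494  16692^1509=7526  16692^1510=8641  16692^1511=2138
  16692^1512=4291  16692^1513=14676  16692^1514=5281  16692^1515=15553  16692^1516=4454
  16692^1517=13428  16692^1518=7771  16692^1519=15115  16692^1520=4489  16692^1521=4382
  16692^1522=15585  16692^1523=15128
Found 15128 at exponent 1523.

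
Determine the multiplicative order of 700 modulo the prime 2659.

The order of 700 must divide p − 1 = 2658 = 2 · 3 · 443.
Divisors: 1, 2, 3, 6, 443, 886, 1329, 2658.
Check each in increasing order: 700^1 ≡ 700;  700^2 ≡ 744;  700^3 ≡ 2295;  700^6 ≡ 2205;  700^443 ≡ 1755;  700^886 ≡ 903;  700^1329 ≡ 1.
Smallest exponent giving 1 is 1329.

1329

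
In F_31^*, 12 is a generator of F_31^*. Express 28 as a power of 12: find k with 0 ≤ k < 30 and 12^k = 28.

4

Successive powers of 12 modulo 31:
  12^0=1  12^1=12  12^2=20  12^3=23  12^4=28
So 12^4 ≡ 28 (mod 31), giving k = 4.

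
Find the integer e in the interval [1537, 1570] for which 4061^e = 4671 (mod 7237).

Compute 4061^1537 mod 7237 = 4053, then multiply by 4061 repeatedly:
  4061^1537=4053  4061^1538=2295  4061^1539=5976  4061^1540=2875  4061^1541=2094
  4061^1542=259  4061^1543=2434  4061^1544=5969  4061^1545=3396  4061^1546=4671
Found 4671 at exponent 1546.

1546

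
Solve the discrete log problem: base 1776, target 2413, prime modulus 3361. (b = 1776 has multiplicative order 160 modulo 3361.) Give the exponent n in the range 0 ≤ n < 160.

107

Baby-step giant-step with m = ceil(sqrt(160)) = 13.
Baby table (1776^j mod 3361 for j=0..12):
  0:1  1:1776  2:1558  3:905  4:722  5:1731  6:2302  7:1376
  8:329  9:2851  10:1710  11:1977  12:2268
Giant step factor: 1776^(-13) ≡ 494 (mod 3361).
Scan 2413·494^i mod 3361 for i = 0, 1, …:
  i=0: 2413   i=1: 2228   i=2: 1585   i=3: 3238
  i=4: 3097   i=5: 663   i=6: 1505   i=7: 689
  i=8: 905
Match at i=8, j=3: n = 8·13 + 3 = 107.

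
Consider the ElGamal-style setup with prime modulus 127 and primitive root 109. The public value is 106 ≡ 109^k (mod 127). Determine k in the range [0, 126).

Baby-step giant-step with m = ceil(sqrt(126)) = 12.
Baby table (109^j mod 127 for j=0..11):
  0:1  1:109  2:70  3:10  4:74  5:65  6:100  7:105
  8:15  9:111  10:34  11:23
Giant step factor: 109^(-12) ≡ 50 (mod 127).
Scan 106·50^i mod 127 for i = 0, 1, …:
  i=0: 106   i=1: 93   i=2: 78   i=3: 90
  i=4: 55   i=5: 83   i=6: 86   i=7: 109
Match at i=7, j=1: k = 7·12 + 1 = 85.

85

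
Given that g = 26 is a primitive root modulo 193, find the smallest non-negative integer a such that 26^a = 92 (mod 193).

Baby-step giant-step with m = ceil(sqrt(192)) = 14.
Baby table (26^j mod 193 for j=0..13):
  0:1  1:26  2:97  3:13  4:145  5:103  6:169  7:148
  8:181  9:74  10:187  11:37  12:190  13:115
Giant step factor: 26^(-14) ≡ 128 (mod 193).
Scan 92·128^i mod 193 for i = 0, 1, …:
  i=0: 92   i=1: 3   i=2: 191   i=3: 130
  i=4: 42   i=5: 165   i=6: 83   i=7: 9
  i=8: 187
Match at i=8, j=10: a = 8·14 + 10 = 122.

122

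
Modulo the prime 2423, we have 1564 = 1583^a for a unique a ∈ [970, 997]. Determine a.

991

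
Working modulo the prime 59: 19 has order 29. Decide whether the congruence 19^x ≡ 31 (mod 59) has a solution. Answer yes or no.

no

31 ∈ ⟨19⟩ iff 31^29 ≡ 1 (mod 59), since |⟨19⟩| = 29.
31^29 mod 59 = 58.
Since 58 ≠ 1, 31 does not lie in the subgroup.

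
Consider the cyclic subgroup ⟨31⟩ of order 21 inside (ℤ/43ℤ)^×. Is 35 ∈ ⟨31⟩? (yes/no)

35 ∈ ⟨31⟩ iff 35^21 ≡ 1 (mod 43), since |⟨31⟩| = 21.
35^21 mod 43 = 1.
Since 1 = 1, 35 lies in the subgroup.

yes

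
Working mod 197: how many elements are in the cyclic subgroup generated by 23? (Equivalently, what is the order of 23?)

49

The order of 23 must divide p − 1 = 196 = 2^2 · 7^2.
Divisors: 1, 2, 4, 7, 14, 28, 49, 98, 196.
Check each in increasing order: 23^1 ≡ 23;  23^2 ≡ 135;  23^4 ≡ 101;  23^7 ≡ 178;  23^14 ≡ 164;  23^28 ≡ 104;  23^49 ≡ 1.
Smallest exponent giving 1 is 49.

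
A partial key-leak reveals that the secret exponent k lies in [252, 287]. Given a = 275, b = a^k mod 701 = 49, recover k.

Compute 275^252 mod 701 = 521, then multiply by 275 repeatedly:
  275^252=521  275^253=271  275^254=219  275^255=640  275^256=49
Found 49 at exponent 256.

256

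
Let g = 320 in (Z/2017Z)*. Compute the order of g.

The order of 320 must divide p − 1 = 2016 = 2^5 · 3^2 · 7.
Divisors: 1, 2, 3, 4, 6, 7, 8, 9, 12, 14, 16, 18, 21, 24, 28, 32, 36, 42, 48, 56, 63, 72, 84, 96, 112, 126, 144, 168, 224, 252, 288, 336, 504, 672, 1008, 2016.
Check each in increasing order: 320^1 ≡ 320;  320^2 ≡ 1550;  320^3 ≡ 1835;  320^4 ≡ 253;  320^6 ≡ 852;  320^7 ≡ 345;  320^8 ≡ 1482;  320^9 ≡ 245;  320^12 ≡ 1801;  320^14 ≡ 22;  320^16 ≡ 1828;  320^18 ≡ 1532;  320^21 ≡ 1539;  320^24 ≡ 265;  320^28 ≡ 484;  320^32 ≡ 1432;  320^36 ≡ 1253;  320^42 ≡ 563;  320^48 ≡ 1647;  320^56 ≡ 284;  320^63 ≡ 1164;  320^72 ≡ 783;  320^84 ≡ 300;  320^96 ≡ 1761;  320^112 ≡ 1993;  320^126 ≡ 1489;  320^144 ≡ 1938;  320^168 ≡ 1252;  320^224 ≡ 576;  320^252 ≡ 438;  320^288 ≡ 190;  320^336 ≡ 295;  320^504 ≡ 229;  320^672 ≡ 294;  320^1008 ≡ 2016;  320^2016 ≡ 1.
Smallest exponent giving 1 is 2016.

2016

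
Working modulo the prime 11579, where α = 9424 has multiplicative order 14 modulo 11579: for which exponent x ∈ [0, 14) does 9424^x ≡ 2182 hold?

Successive powers of 9424 modulo 11579:
  9424^0=1  9424^1=9424  9424^2=846  9424^3=6352  9424^4=9397  9424^5=1136
  9424^6=6668  9424^7=11578  9424^8=2155  9424^9=10733  9424^10=5227  9424^11=2182
So 9424^11 ≡ 2182 (mod 11579), giving x = 11.

11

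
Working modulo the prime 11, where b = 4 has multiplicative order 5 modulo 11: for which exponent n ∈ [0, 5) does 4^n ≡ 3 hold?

Successive powers of 4 modulo 11:
  4^0=1  4^1=4  4^2=5  4^3=9  4^4=3
So 4^4 ≡ 3 (mod 11), giving n = 4.

4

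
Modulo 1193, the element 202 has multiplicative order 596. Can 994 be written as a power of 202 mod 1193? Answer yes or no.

no

994 ∈ ⟨202⟩ iff 994^596 ≡ 1 (mod 1193), since |⟨202⟩| = 596.
994^596 mod 1193 = 1192.
Since 1192 ≠ 1, 994 does not lie in the subgroup.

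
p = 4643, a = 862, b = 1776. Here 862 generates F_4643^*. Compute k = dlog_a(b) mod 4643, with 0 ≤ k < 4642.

1769

Baby-step giant-step with m = ceil(sqrt(4642)) = 69.
Baby table (862^j mod 4643 for j=0..68):
  0:1  1:862  2:164  3:2078  4:3681  5:1853  6:94  7:2097
  8:1487  9:326  10:2432  11:2391  12:4193  13:2112  14:488  15:2786
  16:1101  17:1890  18:4130  19:3522  20:4085  21:1876  22:1348  23:1226
  24:2851  25:1415  26:3264  27:4553  28:1351  29:3812  30:3343  31:3006
  32:378  33:826  34:1633  35:817  36:3161  37:3984  38:3031  39:3356
  40:283  41:2510  42:4625  43:3056  44:1691  45:4383  46:3387  47:3790
  48:2951  49:4041  50:1092  51:3418  52:2654  53:3392  54:3457  55:3771
  56:502  57:925  58:3397  59:3124  60:4591  61:1606  62:758  63:3376
  64:3594  65:1147  66:4398  67:2388  68:1607
Giant step factor: 862^(-69) ≡ 1241 (mod 4643).
Scan 1776·1241^i mod 4643 for i = 0, 1, …:
  i=0: 1776   i=1: 3234   i=2: 1842   i=3: 1566
  i=4: 2632   i=5: 2283   i=6: 973   i=7: 313
  i=8: 3064   i=9: 4450     …   i=24: 50
  i=25: 1691
Match at i=25, j=44: k = 25·69 + 44 = 1769.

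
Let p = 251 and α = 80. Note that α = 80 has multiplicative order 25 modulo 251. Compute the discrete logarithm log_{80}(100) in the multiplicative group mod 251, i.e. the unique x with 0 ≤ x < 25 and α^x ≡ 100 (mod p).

14

Successive powers of 80 modulo 251:
  80^0=1  80^1=80  80^2=125  80^3=211  80^4=63  80^5=20
  80^6=94  80^7=241  80^8=204  80^9=5  80^10=149  80^11=123
  80^12=51  80^13=64  80^14=100
So 80^14 ≡ 100 (mod 251), giving x = 14.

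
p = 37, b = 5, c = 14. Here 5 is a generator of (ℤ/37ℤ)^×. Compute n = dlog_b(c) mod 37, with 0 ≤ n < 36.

Successive powers of 5 modulo 37:
  5^0=1  5^1=5  5^2=25  5^3=14
So 5^3 ≡ 14 (mod 37), giving n = 3.

3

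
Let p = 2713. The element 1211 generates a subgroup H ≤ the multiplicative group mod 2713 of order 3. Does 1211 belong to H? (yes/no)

yes

1211 ∈ ⟨1211⟩ iff 1211^3 ≡ 1 (mod 2713), since |⟨1211⟩| = 3.
1211^3 mod 2713 = 1.
Since 1 = 1, 1211 lies in the subgroup.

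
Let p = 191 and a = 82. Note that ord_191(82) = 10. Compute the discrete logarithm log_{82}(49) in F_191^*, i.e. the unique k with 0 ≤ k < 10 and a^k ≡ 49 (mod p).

Successive powers of 82 modulo 191:
  82^0=1  82^1=82  82^2=39  82^3=142  82^4=184  82^5=190
  82^6=109  82^7=152  82^8=49
So 82^8 ≡ 49 (mod 191), giving k = 8.

8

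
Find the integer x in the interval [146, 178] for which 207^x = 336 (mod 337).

168

Compute 207^146 mod 337 = 259, then multiply by 207 repeatedly:
  207^146=259  207^147=30  207^148=144  207^149=152  207^150=123
  207^151=186  207^152=84  207^153=201  207^154=156  207^155=277
  207^156=49  207^157=33  207^158=91  207^159=302  207^160=169
  207^161=272  207^162=25  207^163=120  207^164=239  207^165=271
  207^166=155  207^167=70  207^168=336
Found 336 at exponent 168.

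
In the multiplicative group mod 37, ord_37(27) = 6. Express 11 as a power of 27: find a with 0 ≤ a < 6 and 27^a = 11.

5

Successive powers of 27 modulo 37:
  27^0=1  27^1=27  27^2=26  27^3=36  27^4=10  27^5=11
So 27^5 ≡ 11 (mod 37), giving a = 5.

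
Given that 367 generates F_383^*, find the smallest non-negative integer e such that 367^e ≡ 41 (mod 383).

121

Baby-step giant-step with m = ceil(sqrt(382)) = 20.
Baby table (367^j mod 383 for j=0..19):
  0:1  1:367  2:256  3:117  4:43  5:78  6:284  7:52
  8:317  9:290  10:339  11:321  12:226  13:214  14:23  15:15
  16:143  17:10  18:223  19:262
Giant step factor: 367^(-20) ≡ 73 (mod 383).
Scan 41·73^i mod 383 for i = 0, 1, …:
  i=0: 41   i=1: 312   i=2: 179   i=3: 45
  i=4: 221   i=5: 47   i=6: 367
Match at i=6, j=1: e = 6·20 + 1 = 121.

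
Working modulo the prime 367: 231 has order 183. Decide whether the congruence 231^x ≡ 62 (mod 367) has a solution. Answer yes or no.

yes

62 ∈ ⟨231⟩ iff 62^183 ≡ 1 (mod 367), since |⟨231⟩| = 183.
62^183 mod 367 = 1.
Since 1 = 1, 62 lies in the subgroup.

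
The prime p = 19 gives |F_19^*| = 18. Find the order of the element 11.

3

The order of 11 must divide p − 1 = 18 = 2 · 3^2.
Divisors: 1, 2, 3, 6, 9, 18.
Check each in increasing order: 11^1 ≡ 11;  11^2 ≡ 7;  11^3 ≡ 1.
Smallest exponent giving 1 is 3.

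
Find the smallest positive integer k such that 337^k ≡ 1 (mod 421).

The order of 337 must divide p − 1 = 420 = 2^2 · 3 · 5 · 7.
Divisors: 1, 2, 3, 4, 5, 6, 7, 10, 12, 14, 15, 20, 21, 28, 30, 35, 42, 60, 70, 84, 105, 140, 210, 420.
Check each in increasing order: 337^1 ≡ 337;  337^2 ≡ 320;  337^3 ≡ 64;  337^4 ≡ 97;  337^5 ≡ 272;  337^6 ≡ 307;  337^7 ≡ 314;  337^10 ≡ 309;  337^12 ≡ 366;  337^14 ≡ 82;  337^15 ≡ 269;  337^20 ≡ 335;  337^21 ≡ 67;  337^28 ≡ 409;  337^30 ≡ 370;  337^35 ≡ 21;  337^42 ≡ 279;  337^60 ≡ 75;  337^70 ≡ 20;  337^84 ≡ 377;  337^105 ≡ 420;  337^140 ≡ 400;  337^210 ≡ 1.
Smallest exponent giving 1 is 210.

210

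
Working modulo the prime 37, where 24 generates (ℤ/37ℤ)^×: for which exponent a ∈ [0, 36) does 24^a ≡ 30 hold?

Successive powers of 24 modulo 37:
  24^0=1  24^1=24  24^2=21  24^3=23  24^4=34  24^5=2
  24^6=11  24^7=5  24^8=9  24^9=31  24^10=4  24^11=22
  24^12=10  24^13=18  24^14=25  24^15=8  24^16=7  24^17=20
  24^18=36  24^19=13  24^20=16  24^21=14  24^22=3  24^23=35
  24^24=26  24^25=32  24^26=28  24^27=6  24^28=33  24^29=15
  24^30=27  24^31=19  24^32=12  24^33=29  24^34=30
So 24^34 ≡ 30 (mod 37), giving a = 34.

34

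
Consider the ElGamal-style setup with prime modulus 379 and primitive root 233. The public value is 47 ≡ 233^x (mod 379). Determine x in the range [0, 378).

Baby-step giant-step with m = ceil(sqrt(378)) = 20.
Baby table (233^j mod 379 for j=0..19):
  0:1  1:233  2:92  3:212  4:126  5:175  6:222  7:182
  8:337  9:68  10:305  11:192  12:14  13:230  14:151  15:315
  16:248  17:176  18:76  19:274
Giant step factor: 233^(-20) ≡ 136 (mod 379).
Scan 47·136^i mod 379 for i = 0, 1, …:
  i=0: 47   i=1: 328   i=2: 265   i=3: 35
  i=4: 212
Match at i=4, j=3: x = 4·20 + 3 = 83.

83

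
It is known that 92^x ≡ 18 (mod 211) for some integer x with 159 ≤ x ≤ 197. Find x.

159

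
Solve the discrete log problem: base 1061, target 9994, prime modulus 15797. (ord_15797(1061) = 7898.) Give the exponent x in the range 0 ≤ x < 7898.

3020

Baby-step giant-step with m = ceil(sqrt(7898)) = 89.
Baby table (1061^j mod 15797 for j=0..88):
  0:1  1:1061  2:4134  3:10405  4:13399  5:14836  6:7184  7:8070
  8:296  9:13913  10:7295  11:15262  12:1057  13:15687  14:9666  15:3373
  16:8631  17:11028  18:10928  19:15407  20:12729  21:14831  22:1879  23:3197
  24:11459  25:10106  26:12100  27:10936  28:8098  29:14207  30:3289  31:14289
  32:11306  33:5743  34:11478  35:14468  36:11661  37:3270  38:9927  39:11745
  40:13409  41:9649  42:1133  43:1541  44:7910  45:4303  46:150  47:1180
  48:4017  49:12644  50:3631  51:13820  52:3404  53:9928  54:12806  55:1746
  56:4257  57:14532  58:580  59:15094  60:12373  61:446  62:15093  63:11312
  64:12109  65:4688  66:13710  67:13070  68:13301  69:5640  70:12774  71:15185
  72:14142  73:13309  74:14128  75:14252  76:3643  77:10755  78:5621  79:8412
  80:15624  81:6011  82:11480  83:793  84:4132  85:8283  86:5131  87:9823
  88:11980
Giant step factor: 1061^(-89) ≡ 6063 (mod 15797).
Scan 9994·6063^i mod 15797 for i = 0, 1, …:
  i=0: 9994   i=1: 12127   i=2: 6763   i=3: 10854
  i=4: 13297   i=5: 7620   i=6: 9632   i=7: 13104
  i=8: 6439   i=9: 5270     …   i=32: 9359
  i=33: 793
Match at i=33, j=83: x = 33·89 + 83 = 3020.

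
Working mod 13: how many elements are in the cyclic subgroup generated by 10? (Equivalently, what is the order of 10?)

6

The order of 10 must divide p − 1 = 12 = 2^2 · 3.
Divisors: 1, 2, 3, 4, 6, 12.
Check each in increasing order: 10^1 ≡ 10;  10^2 ≡ 9;  10^3 ≡ 12;  10^4 ≡ 3;  10^6 ≡ 1.
Smallest exponent giving 1 is 6.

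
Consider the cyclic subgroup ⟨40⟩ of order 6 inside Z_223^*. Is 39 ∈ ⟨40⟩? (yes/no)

yes

⟨40⟩ has order 6; its elements mod 223 are {1, 39, 40, 183, 184, 222}.
39 is in this set.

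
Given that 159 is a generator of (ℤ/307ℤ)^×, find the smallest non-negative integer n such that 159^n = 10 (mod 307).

Baby-step giant-step with m = ceil(sqrt(306)) = 18.
Baby table (159^j mod 307 for j=0..17):
  0:1  1:159  2:107  3:128  4:90  5:188  6:113  7:161
  8:118  9:35  10:39  11:61  12:182  13:80  14:133  15:271
  16:109  17:139
Giant step factor: 159^(-18) ≡ 102 (mod 307).
Scan 10·102^i mod 307 for i = 0, 1, …:
  i=0: 10   i=1: 99   i=2: 274   i=3: 11
  i=4: 201   i=5: 240   i=6: 227   i=7: 129
  i=8: 264   i=9: 219     …   i=14: 37
  i=15: 90
Match at i=15, j=4: n = 15·18 + 4 = 274.

274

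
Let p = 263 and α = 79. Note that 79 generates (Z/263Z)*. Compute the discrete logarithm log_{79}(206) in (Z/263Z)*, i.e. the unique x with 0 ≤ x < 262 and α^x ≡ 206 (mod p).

136

Baby-step giant-step with m = ceil(sqrt(262)) = 17.
Baby table (79^j mod 263 for j=0..16):
  0:1  1:79  2:192  3:177  4:44  5:57  6:32  7:161
  8:95  9:141  10:93  11:246  12:235  13:155  14:147  15:41
  16:83
Giant step factor: 79^(-17) ≡ 73 (mod 263).
Scan 206·73^i mod 263 for i = 0, 1, …:
  i=0: 206   i=1: 47   i=2: 12   i=3: 87
  i=4: 39   i=5: 217   i=6: 61   i=7: 245
  i=8: 1
Match at i=8, j=0: x = 8·17 + 0 = 136.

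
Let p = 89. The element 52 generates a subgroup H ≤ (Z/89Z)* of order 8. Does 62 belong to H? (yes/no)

⟨52⟩ has order 8; its elements mod 89 are {1, 12, 34, 37, 52, 55, 77, 88}.
62 is not in this set.

no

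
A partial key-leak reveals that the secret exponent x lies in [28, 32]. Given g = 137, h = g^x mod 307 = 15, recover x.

28

Compute 137^28 mod 307 = 15, then multiply by 137 repeatedly:
  137^28=15
Found 15 at exponent 28.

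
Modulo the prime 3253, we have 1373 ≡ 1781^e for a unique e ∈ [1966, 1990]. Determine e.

Compute 1781^1966 mod 3253 = 2628, then multiply by 1781 repeatedly:
  1781^1966=2628  1781^1967=2654  1781^1968=165  1781^1969=1095  1781^1970=1648
  1781^1971=882  1781^1972=2896  1781^1973=1771  1781^1974=1994  1781^1975=2291
  1781^1976=1009  1781^1977=1373
Found 1373 at exponent 1977.

1977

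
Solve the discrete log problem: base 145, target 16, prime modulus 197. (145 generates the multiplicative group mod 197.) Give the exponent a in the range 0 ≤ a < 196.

80

Baby-step giant-step with m = ceil(sqrt(196)) = 14.
Baby table (145^j mod 197 for j=0..13):
  0:1  1:145  2:143  3:50  4:158  5:58  6:136  7:20
  8:142  9:102  10:15  11:8  12:175  13:159
Giant step factor: 145^(-14) ≡ 33 (mod 197).
Scan 16·33^i mod 197 for i = 0, 1, …:
  i=0: 16   i=1: 134   i=2: 88   i=3: 146
  i=4: 90   i=5: 15
Match at i=5, j=10: a = 5·14 + 10 = 80.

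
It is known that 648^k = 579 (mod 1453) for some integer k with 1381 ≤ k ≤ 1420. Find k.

Compute 648^1381 mod 1453 = 397, then multiply by 648 repeatedly:
  648^1381=397  648^1382=75  648^1383=651  648^1384=478  648^1385=255
  648^1386=1051  648^1387=1044  648^1388=867  648^1389=958  648^1390=353
  648^1391=623  648^1392=1223  648^1393=619  648^1394=84  648^1395=671
  648^1396=361  648^1397=1448  648^1398=1119  648^1399=65  648^1400=1436
  648^1401=608  648^1402=221  648^1403=814  648^1404=33  648^1405=1042
  648^1406=1024  648^1407=984  648^1408=1218  648^1409=285  648^1410=149
  648^1411=654  648^1412=969  648^1413=216  648^1414=480  648^1415=98
  648^1416=1025  648^1417=179  648^1418=1205  648^1419=579
Found 579 at exponent 1419.

1419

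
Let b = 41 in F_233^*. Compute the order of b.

232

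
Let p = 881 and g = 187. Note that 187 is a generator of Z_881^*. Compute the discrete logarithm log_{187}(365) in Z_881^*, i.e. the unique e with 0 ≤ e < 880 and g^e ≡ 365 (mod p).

Baby-step giant-step with m = ceil(sqrt(880)) = 30.
Baby table (187^j mod 881 for j=0..29):
  0:1  1:187  2:610  3:421  4:318  5:439  6:160  7:847
  8:690  9:404  10:663  11:641  12:51  13:727  14:275  15:327
  16:360  17:364  18:231  19:28  20:831  21:341  22:335  23:94
  24:839  25:75  26:810  27:819  28:740  29:63
Giant step factor: 187^(-30) ≡ 556 (mod 881).
Scan 365·556^i mod 881 for i = 0, 1, …:
  i=0: 365   i=1: 310   i=2: 565   i=3: 504
  i=4: 66   i=5: 575   i=6: 778   i=7: 878
  i=8: 94
Match at i=8, j=23: e = 8·30 + 23 = 263.

263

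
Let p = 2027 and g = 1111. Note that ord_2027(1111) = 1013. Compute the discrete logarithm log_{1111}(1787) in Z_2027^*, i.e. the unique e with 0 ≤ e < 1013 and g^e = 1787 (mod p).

534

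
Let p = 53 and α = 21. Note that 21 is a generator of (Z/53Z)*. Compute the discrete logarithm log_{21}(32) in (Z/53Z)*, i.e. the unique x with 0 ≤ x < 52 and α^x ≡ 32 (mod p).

27

Successive powers of 21 modulo 53:
  21^0=1  21^1=21  21^2=17  21^3=39  21^4=24  21^5=27
  21^6=37  21^7=35  21^8=46  21^9=12  21^10=40  21^11=45
  21^12=44  21^13=23  21^14=6  21^15=20  21^16=49  21^17=22
  21^18=38  21^19=3  21^20=10  21^21=51  21^22=11  21^23=19
  21^24=28  21^25=5  21^26=52  21^27=32
So 21^27 ≡ 32 (mod 53), giving x = 27.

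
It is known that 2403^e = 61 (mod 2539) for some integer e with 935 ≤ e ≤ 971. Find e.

Compute 2403^935 mod 2539 = 1960, then multiply by 2403 repeatedly:
  2403^935=1960  2403^936=35  2403^937=318  2403^938=2454  2403^939=1404
  2403^940=2020  2403^941=2031  2403^942=535  2403^943=871  2403^944=877
  2403^945=61
Found 61 at exponent 945.

945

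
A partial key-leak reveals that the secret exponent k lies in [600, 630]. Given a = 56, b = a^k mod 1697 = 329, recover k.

608

Compute 56^600 mod 1697 = 206, then multiply by 56 repeatedly:
  56^600=206  56^601=1354  56^602=1156  56^603=250  56^604=424
  56^605=1683  56^606=913  56^607=218  56^608=329
Found 329 at exponent 608.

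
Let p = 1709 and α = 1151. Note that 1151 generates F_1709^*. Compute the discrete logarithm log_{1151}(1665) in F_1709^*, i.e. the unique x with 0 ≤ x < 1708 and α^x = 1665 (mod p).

230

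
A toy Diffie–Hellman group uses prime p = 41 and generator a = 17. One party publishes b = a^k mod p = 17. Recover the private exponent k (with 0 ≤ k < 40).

1

Successive powers of 17 modulo 41:
  17^0=1  17^1=17
So 17^1 ≡ 17 (mod 41), giving k = 1.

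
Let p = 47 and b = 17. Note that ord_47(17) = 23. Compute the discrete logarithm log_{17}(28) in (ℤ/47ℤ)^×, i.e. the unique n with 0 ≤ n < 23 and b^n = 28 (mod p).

10

Successive powers of 17 modulo 47:
  17^0=1  17^1=17  17^2=7  17^3=25  17^4=2  17^5=34
  17^6=14  17^7=3  17^8=4  17^9=21  17^10=28
So 17^10 ≡ 28 (mod 47), giving n = 10.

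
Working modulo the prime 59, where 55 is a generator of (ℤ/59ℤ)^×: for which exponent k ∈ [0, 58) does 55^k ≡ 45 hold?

Baby-step giant-step with m = ceil(sqrt(58)) = 8.
Baby table (55^j mod 59 for j=0..7):
  0:1  1:55  2:16  3:54  4:20  5:38  6:25  7:18
Giant step factor: 55^(-8) ≡ 9 (mod 59).
Scan 45·9^i mod 59 for i = 0, 1, …:
  i=0: 45   i=1: 51   i=2: 46   i=3: 1
Match at i=3, j=0: k = 3·8 + 0 = 24.

24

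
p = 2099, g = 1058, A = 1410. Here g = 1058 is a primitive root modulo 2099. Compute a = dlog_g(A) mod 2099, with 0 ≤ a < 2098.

Baby-step giant-step with m = ceil(sqrt(2098)) = 46.
Baby table (1058^j mod 2099 for j=0..45):
  0:1  1:1058  2:597  3:1926  4:1678  5:1669  6:543  7:1467
  8:925  9:516  10:188  11:1598  12:989  13:1060  14:614  15:1021
  16:1332  17:827  18:1782  19:454  20:1760  21:267  22:1220  23:1974
  24:2086  25:939  26:635  27:150  28:1275  29:1392  30:1337  31:1919
  32:569  33:1688  34:1754  35:216  36:1836  37:913  38:414  39:1420
  40:1575  41:1843  42:2022  43:395  44:209  45:727
Giant step factor: 1058^(-46) ≡ 786 (mod 2099).
Scan 1410·786^i mod 2099 for i = 0, 1, …:
  i=0: 1410   i=1: 2087   i=2: 1063   i=3: 116
  i=4: 919   i=5: 278   i=6: 212   i=7: 811
  i=8: 1449   i=9: 1256   i=10: 686   i=11: 1852
  i=12: 1065   i=13: 1688
Match at i=13, j=33: a = 13·46 + 33 = 631.

631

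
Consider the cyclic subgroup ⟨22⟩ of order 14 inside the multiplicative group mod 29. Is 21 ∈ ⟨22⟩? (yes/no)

no

⟨22⟩ has order 14; its elements mod 29 are {1, 4, 5, 6, 7, 9, 13, 16, 20, 22, 23, 24, 25, 28}.
21 is not in this set.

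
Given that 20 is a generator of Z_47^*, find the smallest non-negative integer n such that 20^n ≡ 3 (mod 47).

8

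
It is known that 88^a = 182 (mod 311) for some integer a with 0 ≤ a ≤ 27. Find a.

12

Compute 88^0 mod 311 = 1, then multiply by 88 repeatedly:
  88^0=1  88^1=88  88^2=280  88^3=71  88^4=28
  88^5=287  88^6=65  88^7=122  88^8=162  88^9=261
  88^10=265  88^11=306  88^12=182
Found 182 at exponent 12.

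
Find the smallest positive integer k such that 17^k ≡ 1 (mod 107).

106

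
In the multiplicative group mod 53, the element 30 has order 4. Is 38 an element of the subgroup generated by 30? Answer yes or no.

no

⟨30⟩ has order 4; its elements mod 53 are {1, 23, 30, 52}.
38 is not in this set.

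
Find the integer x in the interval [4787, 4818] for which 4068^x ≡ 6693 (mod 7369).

Compute 4068^4787 mod 7369 = 458, then multiply by 4068 repeatedly:
  4068^4787=458  4068^4788=6156  4068^4789=2746  4068^4790=6693
Found 6693 at exponent 4790.

4790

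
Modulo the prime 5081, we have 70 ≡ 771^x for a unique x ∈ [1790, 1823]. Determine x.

1799

Compute 771^1790 mod 5081 = 3633, then multiply by 771 repeatedly:
  771^1790=3633  771^1791=1412  771^1792=1318  771^1793=5059  771^1794=3362
  771^1795=792  771^1796=912  771^1797=1974  771^1798=2735  771^1799=70
Found 70 at exponent 1799.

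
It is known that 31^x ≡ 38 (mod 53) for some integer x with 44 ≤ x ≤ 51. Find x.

50

Compute 31^44 mod 53 = 10, then multiply by 31 repeatedly:
  31^44=10  31^45=45  31^46=17  31^47=50  31^48=13
  31^49=32  31^50=38
Found 38 at exponent 50.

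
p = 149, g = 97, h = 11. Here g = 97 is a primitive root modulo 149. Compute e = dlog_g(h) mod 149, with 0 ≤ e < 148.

41

Baby-step giant-step with m = ceil(sqrt(148)) = 13.
Baby table (97^j mod 149 for j=0..12):
  0:1  1:97  2:22  3:48  4:37  5:13  6:69  7:137
  8:28  9:34  10:20  11:3  12:142
Giant step factor: 97^(-13) ≡ 70 (mod 149).
Scan 11·70^i mod 149 for i = 0, 1, …:
  i=0: 11   i=1: 25   i=2: 111   i=3: 22
Match at i=3, j=2: e = 3·13 + 2 = 41.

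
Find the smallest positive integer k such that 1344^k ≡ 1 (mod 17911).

17910

The order of 1344 must divide p − 1 = 17910 = 2 · 3^2 · 5 · 199.
Divisors: 1, 2, 3, 5, 6, 9, 10, 15, 18, 30, 45, 90, 199, 398, 597, 995, 1194, 1791, 1990, 2985, 3582, 5970, 8955, 17910.
Check each in increasing order: 1344^1 ≡ 1344;  1344^2 ≡ 15236;  1344^3 ≡ 4911;  1344^5 ≡ 9749;  1344^6 ≡ 9715;  1344^9 ≡ 13372;  1344^10 ≡ 7235;  1344^15 ≡ 497;  1344^18 ≡ 4871;  1344^30 ≡ 14166;  1344^45 ≡ 1479;  1344^90 ≡ 2299;  1344^199 ≡ 3442;  1344^398 ≡ 8193;  1344^597 ≡ 8392;  1344^995 ≡ 13238;  1344^1194 ≡ 17523;  1344^1791 ≡ 3706;  1344^1990 ≡ 3420;  1344^2985 ≡ 12863;  1344^3582 ≡ 14610;  1344^5970 ≡ 12862;  1344^8955 ≡ 17910;  1344^17910 ≡ 1.
Smallest exponent giving 1 is 17910.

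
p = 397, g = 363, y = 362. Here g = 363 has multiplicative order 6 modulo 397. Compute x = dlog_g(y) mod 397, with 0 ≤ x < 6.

Successive powers of 363 modulo 397:
  363^0=1  363^1=363  363^2=362
So 363^2 ≡ 362 (mod 397), giving x = 2.

2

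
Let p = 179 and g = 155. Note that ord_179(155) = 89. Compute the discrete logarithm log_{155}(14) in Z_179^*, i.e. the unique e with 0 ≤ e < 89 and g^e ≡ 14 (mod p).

24

Successive powers of 155 modulo 179:
  155^0=1  155^1=155  155^2=39  155^3=138  155^4=89  155^5=12
  155^6=70  155^7=110  155^8=45  155^9=173  155^10=144  155^11=124
  155^12=67  155^13=3  155^14=107  155^15=117  155^16=56  155^17=88
  155^18=36  155^19=31  155^20=151  155^21=135  155^22=161  155^23=74
  155^24=14
So 155^24 ≡ 14 (mod 179), giving e = 24.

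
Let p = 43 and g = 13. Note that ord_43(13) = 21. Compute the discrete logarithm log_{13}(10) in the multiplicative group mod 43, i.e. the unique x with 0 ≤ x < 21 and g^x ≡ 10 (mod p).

Successive powers of 13 modulo 43:
  13^0=1  13^1=13  13^2=40  13^3=4  13^4=9  13^5=31
  13^6=16  13^7=36  13^8=38  13^9=21  13^10=15  13^11=23
  13^12=41  13^13=17  13^14=6  13^15=35  13^16=25  13^17=24
  13^18=11  13^19=14  13^20=10
So 13^20 ≡ 10 (mod 43), giving x = 20.

20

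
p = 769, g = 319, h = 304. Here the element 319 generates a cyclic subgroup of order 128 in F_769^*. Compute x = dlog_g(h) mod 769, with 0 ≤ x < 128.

Baby-step giant-step with m = ceil(sqrt(128)) = 12.
Baby table (319^j mod 769 for j=0..11):
  0:1  1:319  2:253  3:731  4:182  5:383  6:675  7:5
  8:57  9:496  10:579  11:141
Giant step factor: 319^(-12) ≡ 410 (mod 769).
Scan 304·410^i mod 769 for i = 0, 1, …:
  i=0: 304   i=1: 62   i=2: 43   i=3: 712
  i=4: 469   i=5: 40   i=6: 251   i=7: 633
  i=8: 377   i=9: 1
Match at i=9, j=0: x = 9·12 + 0 = 108.

108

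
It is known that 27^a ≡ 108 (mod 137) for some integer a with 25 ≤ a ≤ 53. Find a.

53

Compute 27^25 mod 137 = 5, then multiply by 27 repeatedly:
  27^25=5  27^26=135  27^27=83  27^28=49  27^29=90
  27^30=101  27^31=124  27^32=60  27^33=113  27^34=37
  27^35=40  27^36=121  27^37=116  27^38=118  27^39=35
  27^40=123  27^41=33  27^42=69  27^43=82  27^44=22
  27^45=46  27^46=9  27^47=106  27^48=122  27^49=6
  27^50=25  27^51=127  27^52=4  27^53=108
Found 108 at exponent 53.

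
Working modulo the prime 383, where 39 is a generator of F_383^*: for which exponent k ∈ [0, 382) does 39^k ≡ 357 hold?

112

Baby-step giant-step with m = ceil(sqrt(382)) = 20.
Baby table (39^j mod 383 for j=0..19):
  0:1  1:39  2:372  3:337  4:121  5:123  6:201  7:179
  8:87  9:329  10:192  11:211  12:186  13:360  14:252  15:253
  16:292  17:281  18:235  19:356
Giant step factor: 39^(-20) ≡ 4 (mod 383).
Scan 357·4^i mod 383 for i = 0, 1, …:
  i=0: 357   i=1: 279   i=2: 350   i=3: 251
  i=4: 238   i=5: 186
Match at i=5, j=12: k = 5·20 + 12 = 112.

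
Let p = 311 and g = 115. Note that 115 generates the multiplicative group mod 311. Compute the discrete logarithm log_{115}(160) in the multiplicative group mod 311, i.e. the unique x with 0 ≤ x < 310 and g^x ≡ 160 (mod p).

44

Baby-step giant-step with m = ceil(sqrt(310)) = 18.
Baby table (115^j mod 311 for j=0..17):
  0:1  1:115  2:163  3:85  4:134  5:171  6:72  7:194
  8:229  9:211  10:7  11:183  12:208  13:284  14:5  15:264
  16:193  17:114
Giant step factor: 115^(-18) ≡ 162 (mod 311).
Scan 160·162^i mod 311 for i = 0, 1, …:
  i=0: 160   i=1: 107   i=2: 229
Match at i=2, j=8: x = 2·18 + 8 = 44.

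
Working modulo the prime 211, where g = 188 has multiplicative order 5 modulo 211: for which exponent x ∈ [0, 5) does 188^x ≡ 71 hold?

3

Successive powers of 188 modulo 211:
  188^0=1  188^1=188  188^2=107  188^3=71
So 188^3 ≡ 71 (mod 211), giving x = 3.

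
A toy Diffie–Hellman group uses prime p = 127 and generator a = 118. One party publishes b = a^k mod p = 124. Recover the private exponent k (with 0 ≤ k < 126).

32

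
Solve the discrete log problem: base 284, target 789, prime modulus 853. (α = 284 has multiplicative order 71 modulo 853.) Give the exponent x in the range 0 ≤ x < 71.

Baby-step giant-step with m = ceil(sqrt(71)) = 9.
Baby table (284^j mod 853 for j=0..8):
  0:1  1:284  2:474  3:695  4:337  5:172  6:227  7:493
  8:120
Giant step factor: 284^(-9) ≡ 789 (mod 853).
Scan 789·789^i mod 853 for i = 0, 1, …:
  i=0: 789   i=1: 684   i=2: 580   i=3: 412
  i=4: 75   i=5: 318   i=6: 120
Match at i=6, j=8: x = 6·9 + 8 = 62.

62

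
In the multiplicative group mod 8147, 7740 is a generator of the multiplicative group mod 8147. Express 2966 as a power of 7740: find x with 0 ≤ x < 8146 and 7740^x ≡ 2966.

5761

Baby-step giant-step with m = ceil(sqrt(8146)) = 91.
Baby table (7740^j mod 8147 for j=0..90):
  0:1  1:7740  2:2709  3:5429  4:6381  5:1826  6:6342  7:1405
  8:6602  9:1496  10:2153  11:3605  12:7372  13:5839  14:2451  15:4524
  16:8101  17:2428  18:5738  19:2823  20:7913  21:5621  22:1560  23:546
  24:5894  25:4507  26:6873  27:5257  28:3062  29:257  30:1312  31:3718
  32:2116  33:2370  34:4903  35:494  36:2617  37:2138  38:1563  39:7472
  40:5874  41:4500  42:1575  43:2588  44:5794  45:4472  46:4824  47:59
  48:428  49:5038  50:2578  51:1717  52:1823  53:7563  54:1425  55:6609
  56:6794  57:4822  58:873  59:3157  60:2327  61:6110  62:6212  63:5433
  64:4753  65:4515  66:3617  67:2488  68:5759  69:2423  70:7773  71:5572
  72:5209  73:6304  74:577  75:1424  76:7016  77:4085  78:7540  79:2639
  80:1331  81:4132  82:4705  83:7757  84:3937  85:2600  86:910  87:4392
  88:4796  89:3308  90:6046
Giant step factor: 7740^(-91) ≡ 2459 (mod 8147).
Scan 2966·2459^i mod 8147 for i = 0, 1, …:
  i=0: 2966   i=1: 1829   i=2: 367   i=3: 6283
  i=4: 3185   i=5: 2648   i=6: 1979   i=7: 2602
  i=8: 2923   i=9: 2003     …   i=62: 5892
  i=63: 3062
Match at i=63, j=28: x = 63·91 + 28 = 5761.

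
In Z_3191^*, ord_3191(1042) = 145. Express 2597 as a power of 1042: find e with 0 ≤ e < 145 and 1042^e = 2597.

45

Baby-step giant-step with m = ceil(sqrt(145)) = 13.
Baby table (1042^j mod 3191 for j=0..12):
  0:1  1:1042  2:824  3:229  4:2484  5:427  6:1385  7:838
  8:2053  9:1256  10:442  11:1060  12:434
Giant step factor: 1042^(-13) ≡ 489 (mod 3191).
Scan 2597·489^i mod 3191 for i = 0, 1, …:
  i=0: 2597   i=1: 3106   i=2: 3109   i=3: 1385
Match at i=3, j=6: e = 3·13 + 6 = 45.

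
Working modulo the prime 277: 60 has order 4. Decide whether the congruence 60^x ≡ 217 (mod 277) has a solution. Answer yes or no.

⟨60⟩ has order 4; its elements mod 277 are {1, 60, 217, 276}.
217 is in this set.

yes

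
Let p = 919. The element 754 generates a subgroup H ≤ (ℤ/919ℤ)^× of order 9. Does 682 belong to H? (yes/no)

⟨754⟩ has order 9; its elements mod 919 are {1, 52, 440, 474, 574, 610, 754, 824, 866}.
682 is not in this set.

no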